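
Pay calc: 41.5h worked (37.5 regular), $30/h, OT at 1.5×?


$1305.00

Regular: 37.5h × $30 = $1125.00
Overtime: 41.5 - 37.5 = 4.0h
OT pay: 4.0h × $30 × 1.5 = $180.00
Total = $1125.00 + $180.00 = $1305.00


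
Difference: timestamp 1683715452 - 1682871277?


Difference = 1683715452 - 1682871277 = 844175 seconds
In hours: 844175 / 3600 ≈ 234.5
In days: 844175 / 86400 ≈ 9.77

844175 seconds (234.5 hours / 9.77 days)


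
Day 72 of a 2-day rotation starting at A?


Shifts: A, B
Start: A (index 0)
Day 72: (0 + 72 - 1) mod 2
= 71 mod 2
= 1
Index 1 → shift B

Shift B


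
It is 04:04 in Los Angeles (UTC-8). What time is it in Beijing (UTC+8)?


Time difference = UTC+8 - UTC-8 = +16 hours
New hour = (4 + 16) mod 24
= 20 mod 24 = 20
Minutes unchanged → 20:04

20:04


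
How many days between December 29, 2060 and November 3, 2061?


309 days

From December 29, 2060 to November 3, 2061
Rest of December 2060: 31 - 29 = 2
Full months: January 31, February 2061 28, March 31, April 30, May 31, June 30, July 31, August 31, September 30, October 31
Days into November 2061: 3
Total = 2 + 31 + 28 + 31 + 30 + 31 + 30 + 31 + 31 + 30 + 31 + 3 = 309 days


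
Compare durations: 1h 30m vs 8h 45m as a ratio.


Duration 1: 90 minutes
Duration 2: 525 minutes
Ratio = 90:525
GCD = 15
Simplified = 6:35
As a decimal: 6/35 ≈ 0.17

6:35 (0.17)


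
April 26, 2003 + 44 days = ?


June 9, 2003

Start: April 26, 2003
Add 44 days
April 26 → May 1: 30 - 26 + 1 = 5 days (44 - 5 = 39 left)
May 1 → June 1: 31 - 1 + 1 = 31 days (39 - 31 = 8 left)
June 1 + 8 = June 9, 2003


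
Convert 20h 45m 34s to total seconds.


74734 seconds

Hours: 20 × 3600 = 72000
Minutes: 45 × 60 = 2700
Seconds: 34
Total = 72000 + 2700 + 34 = 74734


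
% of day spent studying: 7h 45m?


Time: 465 minutes
Day: 1440 minutes
Percentage = (465/1440) × 100 ≈ 32.3%

32.3%


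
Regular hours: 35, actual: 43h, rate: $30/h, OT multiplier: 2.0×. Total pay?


$1530.00

Regular: 35h × $30 = $1050.00
Overtime: 43 - 35 = 8h
OT pay: 8h × $30 × 2.0 = $480.00
Total = $1050.00 + $480.00 = $1530.00


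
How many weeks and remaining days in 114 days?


16 weeks 2 days

Weeks: 114 ÷ 7 = 16 remainder 2


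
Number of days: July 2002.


Month: July (month 7)
July has 31 days

31 days


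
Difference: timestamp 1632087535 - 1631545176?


Difference = 1632087535 - 1631545176 = 542359 seconds
In hours: 542359 / 3600 ≈ 150.7
In days: 542359 / 86400 ≈ 6.28

542359 seconds (150.7 hours / 6.28 days)


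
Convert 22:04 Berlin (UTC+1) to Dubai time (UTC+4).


01:04 (next day)

Time difference = UTC+4 - UTC+1 = +3 hours
New hour = (22 + 3) mod 24
= 25 mod 24 = 1
Minutes unchanged → 01:04; 25 ≥ 24 → next day


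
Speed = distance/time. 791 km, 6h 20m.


Distance: 791 km
Time: 6h 20m = 380 min = 380/60 = 19/3 hours
Speed = 791 ÷ (19/3) = 791 × 3 / 19 = 2373/19 ≈ 124.9 km/h

124.9 km/h


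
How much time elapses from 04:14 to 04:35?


0h 21m

End time in minutes: 4×60 + 35 = 275
Start time in minutes: 4×60 + 14 = 254
Difference = 275 - 254 = 21 minutes
= 0 hours 21 minutes


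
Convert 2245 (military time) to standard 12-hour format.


10:45 PM

Hour: 22
22 - 12 = 10 → PM


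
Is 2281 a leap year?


Rules: divisible by 4 AND (not by 100 OR by 400)
2281 ÷ 4 = 570 remainder 1 → not divisible by 4
Not divisible by 4 → not a leap year

No


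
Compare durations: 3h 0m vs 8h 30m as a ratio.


Duration 1: 180 minutes
Duration 2: 510 minutes
Ratio = 180:510
GCD = 30
Simplified = 6:17
As a decimal: 6/17 ≈ 0.35

6:17 (0.35)


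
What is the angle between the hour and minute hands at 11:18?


Hour hand = 11×30 + 18×0.5 = 339.0°
Minute hand = 18×6 = 108°
Difference = |339.0 - 108| = 231.0°
Since > 180°: 360 - 231.0 = 129.0°

129.0°


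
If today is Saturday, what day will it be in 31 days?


Tuesday

Start: Saturday (index 5)
(5 + 31) mod 7
= 36 mod 7
= 1
Index 1 → Tuesday


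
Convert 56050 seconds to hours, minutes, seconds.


15h 34m 10s

Hours: 56050 ÷ 3600 = 15 remainder 2050
Minutes: 2050 ÷ 60 = 34 remainder 10
Seconds: 10


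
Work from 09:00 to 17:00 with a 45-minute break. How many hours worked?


Total time = (17×60+0) - (9×60+0)
= 1020 - 540 = 480 min
Minus break: 480 - 45 = 435 min
= 7h 15m

7h 15m (435 minutes)


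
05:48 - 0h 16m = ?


Start: 348 minutes from midnight
Subtract: 16 minutes
Remaining: 348 - 16 = 332
Hours: 5, Minutes: 32

05:32


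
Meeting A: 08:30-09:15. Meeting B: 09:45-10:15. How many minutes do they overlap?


0 minutes

Meeting A: 510-555 (in minutes from midnight)
Meeting B: 585-615
Overlap start = max(510, 585) = 585
Overlap end = min(555, 615) = 555
Overlap = max(0, 555 - 585) = 0 min


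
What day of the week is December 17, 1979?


Zeller's congruence:
q=17, m=12, k=79, j=19
h = (17 + ⌊13×13/5⌋ + 79 + ⌊79/4⌋ + ⌊19/4⌋ - 2×19) mod 7
= (17 + 33 + 79 + 19 + 4 - 38) mod 7
= 114 mod 7 = 2
h=2 → Monday

Monday


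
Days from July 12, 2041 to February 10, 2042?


213 days

From July 12, 2041 to February 10, 2042
Rest of July 2041: 31 - 12 = 19
Full months: August 31, September 30, October 31, November 30, December 31, January 31
Days into February 2042: 10
Total = 19 + 31 + 30 + 31 + 30 + 31 + 31 + 10 = 213 days


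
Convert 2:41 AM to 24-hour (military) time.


Input: 2:41 AM
AM hour stays: 2

02:41


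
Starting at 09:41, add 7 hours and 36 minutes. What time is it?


Start: 581 minutes from midnight
Add: 456 minutes
Total: 1037 minutes
Hours: 1037 ÷ 60 = 17 remainder 17

17:17


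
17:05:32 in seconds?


Hours: 17 × 3600 = 61200
Minutes: 5 × 60 = 300
Seconds: 32
Total = 61200 + 300 + 32 = 61532

61532 seconds


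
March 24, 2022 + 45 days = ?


May 8, 2022

Start: March 24, 2022
Add 45 days
March 24 → April 1: 31 - 24 + 1 = 8 days (45 - 8 = 37 left)
April 1 → May 1: 30 - 1 + 1 = 30 days (37 - 30 = 7 left)
May 1 + 7 = May 8, 2022


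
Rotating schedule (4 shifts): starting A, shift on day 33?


Shifts: A, B, C, D
Start: A (index 0)
Day 33: (0 + 33 - 1) mod 4
= 32 mod 4
= 0
Index 0 → shift A

Shift A


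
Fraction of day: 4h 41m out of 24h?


0.1951 (19.51%)

Total minutes: 4×60 + 41 = 281
Day = 24×60 = 1440 minutes
Fraction = 281/1440 ≈ 0.1951
As a percentage: 281/1440 × 100 ≈ 19.51%


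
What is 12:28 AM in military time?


Input: 12:28 AM
12 AM → 00 (midnight)

00:28


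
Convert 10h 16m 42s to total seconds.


Hours: 10 × 3600 = 36000
Minutes: 16 × 60 = 960
Seconds: 42
Total = 36000 + 960 + 42 = 37002

37002 seconds


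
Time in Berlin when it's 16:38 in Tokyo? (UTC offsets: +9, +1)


08:38

Time difference = UTC+1 - UTC+9 = -8 hours
New hour = (16 -8) mod 24
= 8 mod 24 = 8
Minutes unchanged → 08:38


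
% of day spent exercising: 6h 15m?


26.0%

Time: 375 minutes
Day: 1440 minutes
Percentage = (375/1440) × 100 ≈ 26.0%


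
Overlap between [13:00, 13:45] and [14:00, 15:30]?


Meeting A: 780-825 (in minutes from midnight)
Meeting B: 840-930
Overlap start = max(780, 840) = 840
Overlap end = min(825, 930) = 825
Overlap = max(0, 825 - 840) = 0 min

0 minutes


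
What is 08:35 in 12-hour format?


8:35 AM

Hour: 8
8 < 12 → AM


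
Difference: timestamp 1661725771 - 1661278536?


Difference = 1661725771 - 1661278536 = 447235 seconds
In hours: 447235 / 3600 ≈ 124.2
In days: 447235 / 86400 ≈ 5.18

447235 seconds (124.2 hours / 5.18 days)


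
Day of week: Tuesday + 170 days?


Start: Tuesday (index 1)
(1 + 170) mod 7
= 171 mod 7
= 3
Index 3 → Thursday

Thursday


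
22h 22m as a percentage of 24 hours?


Total minutes: 22×60 + 22 = 1342
Day = 24×60 = 1440 minutes
Fraction = 1342/1440 ≈ 0.9319
As a percentage: 1342/1440 × 100 ≈ 93.19%

0.9319 (93.19%)


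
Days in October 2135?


31 days

Month: October (month 10)
October has 31 days


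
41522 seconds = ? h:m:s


11h 32m 2s

Hours: 41522 ÷ 3600 = 11 remainder 1922
Minutes: 1922 ÷ 60 = 32 remainder 2
Seconds: 2


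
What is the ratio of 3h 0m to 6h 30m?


6:13 (0.46)

Duration 1: 180 minutes
Duration 2: 390 minutes
Ratio = 180:390
GCD = 30
Simplified = 6:13
As a decimal: 6/13 ≈ 0.46


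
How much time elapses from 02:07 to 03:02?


End time in minutes: 3×60 + 2 = 182
Start time in minutes: 2×60 + 7 = 127
Difference = 182 - 127 = 55 minutes
= 0 hours 55 minutes

0h 55m


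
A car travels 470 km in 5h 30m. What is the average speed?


Distance: 470 km
Time: 5h 30m = 330 min = 330/60 = 11/2 hours
Speed = 470 ÷ (11/2) = 470 × 2 / 11 = 940/11 ≈ 85.5 km/h

85.5 km/h


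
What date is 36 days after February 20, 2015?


March 28, 2015

Start: February 20, 2015
Add 36 days
February 20 → March 1: 28 - 20 + 1 = 9 days (36 - 9 = 27 left)
March 1 + 27 = March 28, 2015


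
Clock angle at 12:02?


Hour hand (12 ≡ 0 on the dial): 0×30 + 2×0.5 = 1.0°
Minute hand = 2×6 = 12°
Difference = |1.0 - 12| = 11.0°

11.0°


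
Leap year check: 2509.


No

Rules: divisible by 4 AND (not by 100 OR by 400)
2509 ÷ 4 = 627 remainder 1 → not divisible by 4
Not divisible by 4 → not a leap year


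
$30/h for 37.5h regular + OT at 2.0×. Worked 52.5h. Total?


Regular: 37.5h × $30 = $1125.00
Overtime: 52.5 - 37.5 = 15.0h
OT pay: 15.0h × $30 × 2.0 = $900.00
Total = $1125.00 + $900.00 = $2025.00

$2025.00


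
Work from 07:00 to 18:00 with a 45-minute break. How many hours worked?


Total time = (18×60+0) - (7×60+0)
= 1080 - 420 = 660 min
Minus break: 660 - 45 = 615 min
= 10h 15m

10h 15m (615 minutes)


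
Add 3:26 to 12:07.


Start: 727 minutes from midnight
Add: 206 minutes
Total: 933 minutes
Hours: 933 ÷ 60 = 15 remainder 33

15:33


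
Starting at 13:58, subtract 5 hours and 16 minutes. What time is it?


Start: 838 minutes from midnight
Subtract: 316 minutes
Remaining: 838 - 316 = 522
Hours: 8, Minutes: 42

08:42


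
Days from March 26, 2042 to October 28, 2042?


216 days

From March 26, 2042 to October 28, 2042
Rest of March 2042: 31 - 26 = 5
Full months: April 30, May 31, June 30, July 31, August 31, September 30
Days into October 2042: 28
Total = 5 + 30 + 31 + 30 + 31 + 31 + 30 + 28 = 216 days


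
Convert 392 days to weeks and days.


Weeks: 392 ÷ 7 = 56 remainder 0

56 weeks 0 days


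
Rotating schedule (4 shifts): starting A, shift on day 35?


Shifts: A, B, C, D
Start: A (index 0)
Day 35: (0 + 35 - 1) mod 4
= 34 mod 4
= 2
Index 2 → shift C

Shift C


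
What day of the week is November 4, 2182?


Monday

Zeller's congruence:
q=4, m=11, k=82, j=21
h = (4 + ⌊13×12/5⌋ + 82 + ⌊82/4⌋ + ⌊21/4⌋ - 2×21) mod 7
= (4 + 31 + 82 + 20 + 5 - 42) mod 7
= 100 mod 7 = 2
h=2 → Monday


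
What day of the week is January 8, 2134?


Friday

Zeller's congruence:
q=8, m=13, k=33, j=21
h = (8 + ⌊13×14/5⌋ + 33 + ⌊33/4⌋ + ⌊21/4⌋ - 2×21) mod 7
= (8 + 36 + 33 + 8 + 5 - 42) mod 7
= 48 mod 7 = 6
h=6 → Friday


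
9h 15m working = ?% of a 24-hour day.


Time: 555 minutes
Day: 1440 minutes
Percentage = (555/1440) × 100 ≈ 38.5%

38.5%


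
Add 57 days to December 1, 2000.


Start: December 1, 2000
Add 57 days
December 1 → January 1: 31 - 1 + 1 = 31 days (57 - 31 = 26 left)
January 1 + 26 = January 27, 2001

January 27, 2001


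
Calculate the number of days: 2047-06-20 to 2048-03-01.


From June 20, 2047 to March 1, 2048
Rest of June 2047: 30 - 20 = 10
Full months: July 31, August 31, September 30, October 31, November 30, December 31, January 31, February 2048 29
Days into March 2048: 1
Total = 10 + 31 + 31 + 30 + 31 + 30 + 31 + 31 + 29 + 1 = 255 days

255 days


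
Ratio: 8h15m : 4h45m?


33:19 (1.74)

Duration 1: 495 minutes
Duration 2: 285 minutes
Ratio = 495:285
GCD = 15
Simplified = 33:19
As a decimal: 33/19 ≈ 1.74


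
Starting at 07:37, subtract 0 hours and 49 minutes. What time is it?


Start: 457 minutes from midnight
Subtract: 49 minutes
Remaining: 457 - 49 = 408
Hours: 6, Minutes: 48

06:48


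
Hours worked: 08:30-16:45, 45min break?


7h 30m (450 minutes)

Total time = (16×60+45) - (8×60+30)
= 1005 - 510 = 495 min
Minus break: 495 - 45 = 450 min
= 7h 30m


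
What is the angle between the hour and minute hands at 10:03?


76.5°

Hour hand = 10×30 + 3×0.5 = 301.5°
Minute hand = 3×6 = 18°
Difference = |301.5 - 18| = 283.5°
Since > 180°: 360 - 283.5 = 76.5°


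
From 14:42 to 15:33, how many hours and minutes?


0h 51m

End time in minutes: 15×60 + 33 = 933
Start time in minutes: 14×60 + 42 = 882
Difference = 933 - 882 = 51 minutes
= 0 hours 51 minutes


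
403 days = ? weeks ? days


57 weeks 4 days

Weeks: 403 ÷ 7 = 57 remainder 4


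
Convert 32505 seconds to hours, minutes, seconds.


Hours: 32505 ÷ 3600 = 9 remainder 105
Minutes: 105 ÷ 60 = 1 remainder 45
Seconds: 45

9h 1m 45s


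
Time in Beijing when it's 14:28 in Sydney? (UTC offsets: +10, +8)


12:28

Time difference = UTC+8 - UTC+10 = -2 hours
New hour = (14 -2) mod 24
= 12 mod 24 = 12
Minutes unchanged → 12:28


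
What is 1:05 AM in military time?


Input: 1:05 AM
AM hour stays: 1

01:05


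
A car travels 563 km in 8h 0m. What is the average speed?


70.4 km/h

Distance: 563 km
Time: 8 hours
Speed = 563 / 8 ≈ 70.4 km/h


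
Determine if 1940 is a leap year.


Yes

Rules: divisible by 4 AND (not by 100 OR by 400)
1940 ÷ 4 = 485 exactly → divisible by 4
1940 ÷ 100 = 19 remainder 40 → not divisible by 100
Divisible by 4 but not by 100 → leap year


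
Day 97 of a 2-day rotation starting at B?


Shifts: A, B
Start: B (index 1)
Day 97: (1 + 97 - 1) mod 2
= 97 mod 2
= 1
Index 1 → shift B

Shift B


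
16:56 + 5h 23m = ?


Start: 1016 minutes from midnight
Add: 323 minutes
Total: 1339 minutes
Hours: 1339 ÷ 60 = 22 remainder 19

22:19


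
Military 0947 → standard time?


Hour: 9
9 < 12 → AM

9:47 AM


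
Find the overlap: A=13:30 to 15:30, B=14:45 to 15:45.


Meeting A: 810-930 (in minutes from midnight)
Meeting B: 885-945
Overlap start = max(810, 885) = 885
Overlap end = min(930, 945) = 930
Overlap = max(0, 930 - 885) = 45 min

45 minutes


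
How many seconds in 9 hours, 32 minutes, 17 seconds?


Hours: 9 × 3600 = 32400
Minutes: 32 × 60 = 1920
Seconds: 17
Total = 32400 + 1920 + 17 = 34337

34337 seconds


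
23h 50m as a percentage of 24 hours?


0.9931 (99.31%)

Total minutes: 23×60 + 50 = 1430
Day = 24×60 = 1440 minutes
Fraction = 1430/1440 ≈ 0.9931
As a percentage: 1430/1440 × 100 ≈ 99.31%


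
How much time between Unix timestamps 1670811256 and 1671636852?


Difference = 1671636852 - 1670811256 = 825596 seconds
In hours: 825596 / 3600 ≈ 229.3
In days: 825596 / 86400 ≈ 9.56

825596 seconds (229.3 hours / 9.56 days)


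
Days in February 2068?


29 days

Month: February (month 2)
February: 28 or 29 (leap year)
2068 leap year? Yes


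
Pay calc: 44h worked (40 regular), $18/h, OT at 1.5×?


Regular: 40h × $18 = $720.00
Overtime: 44 - 40 = 4h
OT pay: 4h × $18 × 1.5 = $108.00
Total = $720.00 + $108.00 = $828.00

$828.00


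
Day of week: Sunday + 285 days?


Friday

Start: Sunday (index 6)
(6 + 285) mod 7
= 291 mod 7
= 4
Index 4 → Friday


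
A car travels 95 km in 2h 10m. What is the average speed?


43.8 km/h

Distance: 95 km
Time: 2h 10m = 130 min = 130/60 = 13/6 hours
Speed = 95 ÷ (13/6) = 95 × 6 / 13 = 570/13 ≈ 43.8 km/h


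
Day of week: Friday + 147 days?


Start: Friday (index 4)
(4 + 147) mod 7
= 151 mod 7
= 4
Index 4 → Friday

Friday


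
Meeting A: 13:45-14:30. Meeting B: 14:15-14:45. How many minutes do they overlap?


Meeting A: 825-870 (in minutes from midnight)
Meeting B: 855-885
Overlap start = max(825, 855) = 855
Overlap end = min(870, 885) = 870
Overlap = max(0, 870 - 855) = 15 min

15 minutes


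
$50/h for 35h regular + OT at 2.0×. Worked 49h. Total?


$3150.00

Regular: 35h × $50 = $1750.00
Overtime: 49 - 35 = 14h
OT pay: 14h × $50 × 2.0 = $1400.00
Total = $1750.00 + $1400.00 = $3150.00


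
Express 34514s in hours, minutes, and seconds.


9h 35m 14s

Hours: 34514 ÷ 3600 = 9 remainder 2114
Minutes: 2114 ÷ 60 = 35 remainder 14
Seconds: 14


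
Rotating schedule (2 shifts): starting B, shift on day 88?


Shift A

Shifts: A, B
Start: B (index 1)
Day 88: (1 + 88 - 1) mod 2
= 88 mod 2
= 0
Index 0 → shift A


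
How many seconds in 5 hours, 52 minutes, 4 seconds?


Hours: 5 × 3600 = 18000
Minutes: 52 × 60 = 3120
Seconds: 4
Total = 18000 + 3120 + 4 = 21124

21124 seconds


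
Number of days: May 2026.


31 days

Month: May (month 5)
May has 31 days


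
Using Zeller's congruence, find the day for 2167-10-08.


Thursday

Zeller's congruence:
q=8, m=10, k=67, j=21
h = (8 + ⌊13×11/5⌋ + 67 + ⌊67/4⌋ + ⌊21/4⌋ - 2×21) mod 7
= (8 + 28 + 67 + 16 + 5 - 42) mod 7
= 82 mod 7 = 5
h=5 → Thursday


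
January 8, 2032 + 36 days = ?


February 13, 2032

Start: January 8, 2032
Add 36 days
January 8 → February 1: 31 - 8 + 1 = 24 days (36 - 24 = 12 left)
February 1 + 12 = February 13, 2032


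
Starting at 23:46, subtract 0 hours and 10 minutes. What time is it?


23:36

Start: 1426 minutes from midnight
Subtract: 10 minutes
Remaining: 1426 - 10 = 1416
Hours: 23, Minutes: 36


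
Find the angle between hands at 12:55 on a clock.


57.5°

Hour hand (12 ≡ 0 on the dial): 0×30 + 55×0.5 = 27.5°
Minute hand = 55×6 = 330°
Difference = |27.5 - 330| = 302.5°
Since > 180°: 360 - 302.5 = 57.5°


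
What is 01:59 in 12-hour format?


Hour: 1
1 < 12 → AM

1:59 AM


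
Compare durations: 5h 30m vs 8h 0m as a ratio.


Duration 1: 330 minutes
Duration 2: 480 minutes
Ratio = 330:480
GCD = 30
Simplified = 11:16
As a decimal: 11/16 ≈ 0.69

11:16 (0.69)


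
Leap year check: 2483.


Rules: divisible by 4 AND (not by 100 OR by 400)
2483 ÷ 4 = 620 remainder 3 → not divisible by 4
Not divisible by 4 → not a leap year

No


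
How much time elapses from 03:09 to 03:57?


0h 48m

End time in minutes: 3×60 + 57 = 237
Start time in minutes: 3×60 + 9 = 189
Difference = 237 - 189 = 48 minutes
= 0 hours 48 minutes


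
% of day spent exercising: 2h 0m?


8.3%

Time: 120 minutes
Day: 1440 minutes
Percentage = (120/1440) × 100 ≈ 8.3%


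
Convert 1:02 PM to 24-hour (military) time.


13:02

Input: 1:02 PM
PM: 1 + 12 = 13


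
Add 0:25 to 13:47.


14:12

Start: 827 minutes from midnight
Add: 25 minutes
Total: 852 minutes
Hours: 852 ÷ 60 = 14 remainder 12


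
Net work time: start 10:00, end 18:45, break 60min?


7h 45m (465 minutes)

Total time = (18×60+45) - (10×60+0)
= 1125 - 600 = 525 min
Minus break: 525 - 60 = 465 min
= 7h 45m


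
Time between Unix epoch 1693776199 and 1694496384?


Difference = 1694496384 - 1693776199 = 720185 seconds
In hours: 720185 / 3600 ≈ 200.1
In days: 720185 / 86400 ≈ 8.34

720185 seconds (200.1 hours / 8.34 days)


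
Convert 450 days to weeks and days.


64 weeks 2 days

Weeks: 450 ÷ 7 = 64 remainder 2


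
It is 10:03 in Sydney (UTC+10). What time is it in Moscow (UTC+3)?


Time difference = UTC+3 - UTC+10 = -7 hours
New hour = (10 -7) mod 24
= 3 mod 24 = 3
Minutes unchanged → 03:03

03:03


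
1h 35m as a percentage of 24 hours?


0.0660 (6.60%)

Total minutes: 1×60 + 35 = 95
Day = 24×60 = 1440 minutes
Fraction = 95/1440 ≈ 0.0660
As a percentage: 95/1440 × 100 ≈ 6.60%


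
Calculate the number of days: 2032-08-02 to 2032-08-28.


From August 2, 2032 to August 28, 2032
Same month: 28 - 2 = 26 days

26 days


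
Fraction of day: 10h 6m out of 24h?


0.4208 (42.08%)

Total minutes: 10×60 + 6 = 606
Day = 24×60 = 1440 minutes
Fraction = 606/1440 ≈ 0.4208
As a percentage: 606/1440 × 100 ≈ 42.08%


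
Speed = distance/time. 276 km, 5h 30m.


50.2 km/h

Distance: 276 km
Time: 5h 30m = 330 min = 330/60 = 11/2 hours
Speed = 276 ÷ (11/2) = 276 × 2 / 11 = 552/11 ≈ 50.2 km/h


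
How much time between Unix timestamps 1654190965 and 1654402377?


Difference = 1654402377 - 1654190965 = 211412 seconds
In hours: 211412 / 3600 ≈ 58.7
In days: 211412 / 86400 ≈ 2.45

211412 seconds (58.7 hours / 2.45 days)


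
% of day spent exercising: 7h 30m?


Time: 450 minutes
Day: 1440 minutes
Percentage = (450/1440) × 100 ≈ 31.3%

31.3%


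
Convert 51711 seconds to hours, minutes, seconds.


14h 21m 51s

Hours: 51711 ÷ 3600 = 14 remainder 1311
Minutes: 1311 ÷ 60 = 21 remainder 51
Seconds: 51


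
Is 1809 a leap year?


Rules: divisible by 4 AND (not by 100 OR by 400)
1809 ÷ 4 = 452 remainder 1 → not divisible by 4
Not divisible by 4 → not a leap year

No


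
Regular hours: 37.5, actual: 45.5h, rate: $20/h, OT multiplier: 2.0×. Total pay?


$1070.00

Regular: 37.5h × $20 = $750.00
Overtime: 45.5 - 37.5 = 8.0h
OT pay: 8.0h × $20 × 2.0 = $320.00
Total = $750.00 + $320.00 = $1070.00


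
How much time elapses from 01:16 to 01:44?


End time in minutes: 1×60 + 44 = 104
Start time in minutes: 1×60 + 16 = 76
Difference = 104 - 76 = 28 minutes
= 0 hours 28 minutes

0h 28m


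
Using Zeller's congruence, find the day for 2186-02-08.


Wednesday

Zeller's congruence:
q=8, m=14, k=85, j=21
h = (8 + ⌊13×15/5⌋ + 85 + ⌊85/4⌋ + ⌊21/4⌋ - 2×21) mod 7
= (8 + 39 + 85 + 21 + 5 - 42) mod 7
= 116 mod 7 = 4
h=4 → Wednesday


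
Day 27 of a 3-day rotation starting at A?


Shifts: A, B, C
Start: A (index 0)
Day 27: (0 + 27 - 1) mod 3
= 26 mod 3
= 2
Index 2 → shift C

Shift C


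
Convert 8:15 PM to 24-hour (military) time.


20:15

Input: 8:15 PM
PM: 8 + 12 = 20


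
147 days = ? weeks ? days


21 weeks 0 days

Weeks: 147 ÷ 7 = 21 remainder 0


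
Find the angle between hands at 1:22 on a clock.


91.0°

Hour hand = 1×30 + 22×0.5 = 41.0°
Minute hand = 22×6 = 132°
Difference = |41.0 - 132| = 91.0°


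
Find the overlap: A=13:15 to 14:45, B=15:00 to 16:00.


0 minutes

Meeting A: 795-885 (in minutes from midnight)
Meeting B: 900-960
Overlap start = max(795, 900) = 900
Overlap end = min(885, 960) = 885
Overlap = max(0, 885 - 900) = 0 min


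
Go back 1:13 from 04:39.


03:26

Start: 279 minutes from midnight
Subtract: 73 minutes
Remaining: 279 - 73 = 206
Hours: 3, Minutes: 26


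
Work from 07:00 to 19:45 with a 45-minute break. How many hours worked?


12h 0m (720 minutes)

Total time = (19×60+45) - (7×60+0)
= 1185 - 420 = 765 min
Minus break: 765 - 45 = 720 min
= 12h 0m


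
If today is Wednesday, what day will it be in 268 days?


Friday

Start: Wednesday (index 2)
(2 + 268) mod 7
= 270 mod 7
= 4
Index 4 → Friday


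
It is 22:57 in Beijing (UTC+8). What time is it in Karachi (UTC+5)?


19:57

Time difference = UTC+5 - UTC+8 = -3 hours
New hour = (22 -3) mod 24
= 19 mod 24 = 19
Minutes unchanged → 19:57


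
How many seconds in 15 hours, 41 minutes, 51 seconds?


56511 seconds

Hours: 15 × 3600 = 54000
Minutes: 41 × 60 = 2460
Seconds: 51
Total = 54000 + 2460 + 51 = 56511


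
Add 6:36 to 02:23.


Start: 143 minutes from midnight
Add: 396 minutes
Total: 539 minutes
Hours: 539 ÷ 60 = 8 remainder 59

08:59


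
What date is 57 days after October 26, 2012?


December 22, 2012

Start: October 26, 2012
Add 57 days
October 26 → November 1: 31 - 26 + 1 = 6 days (57 - 6 = 51 left)
November 1 → December 1: 30 - 1 + 1 = 30 days (51 - 30 = 21 left)
December 1 + 21 = December 22, 2012


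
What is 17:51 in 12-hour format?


Hour: 17
17 - 12 = 5 → PM

5:51 PM


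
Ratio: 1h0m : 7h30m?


Duration 1: 60 minutes
Duration 2: 450 minutes
Ratio = 60:450
GCD = 30
Simplified = 2:15
As a decimal: 2/15 ≈ 0.13

2:15 (0.13)


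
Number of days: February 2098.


Month: February (month 2)
February: 28 or 29 (leap year)
2098 leap year? No

28 days


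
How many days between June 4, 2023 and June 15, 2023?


11 days

From June 4, 2023 to June 15, 2023
Same month: 15 - 4 = 11 days


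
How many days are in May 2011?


31 days

Month: May (month 5)
May has 31 days


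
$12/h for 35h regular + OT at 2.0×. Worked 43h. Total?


Regular: 35h × $12 = $420.00
Overtime: 43 - 35 = 8h
OT pay: 8h × $12 × 2.0 = $192.00
Total = $420.00 + $192.00 = $612.00

$612.00


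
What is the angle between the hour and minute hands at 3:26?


53.0°

Hour hand = 3×30 + 26×0.5 = 103.0°
Minute hand = 26×6 = 156°
Difference = |103.0 - 156| = 53.0°


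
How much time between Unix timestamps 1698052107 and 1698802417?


750310 seconds (208.4 hours / 8.68 days)

Difference = 1698802417 - 1698052107 = 750310 seconds
In hours: 750310 / 3600 ≈ 208.4
In days: 750310 / 86400 ≈ 8.68


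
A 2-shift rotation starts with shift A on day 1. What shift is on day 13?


Shift A

Shifts: A, B
Start: A (index 0)
Day 13: (0 + 13 - 1) mod 2
= 12 mod 2
= 0
Index 0 → shift A


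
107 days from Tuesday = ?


Start: Tuesday (index 1)
(1 + 107) mod 7
= 108 mod 7
= 3
Index 3 → Thursday

Thursday


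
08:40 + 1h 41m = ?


Start: 520 minutes from midnight
Add: 101 minutes
Total: 621 minutes
Hours: 621 ÷ 60 = 10 remainder 21

10:21


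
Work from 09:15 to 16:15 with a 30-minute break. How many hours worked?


Total time = (16×60+15) - (9×60+15)
= 975 - 555 = 420 min
Minus break: 420 - 30 = 390 min
= 6h 30m

6h 30m (390 minutes)


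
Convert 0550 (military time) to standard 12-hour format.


Hour: 5
5 < 12 → AM

5:50 AM


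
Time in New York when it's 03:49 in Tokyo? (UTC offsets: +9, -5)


13:49 (previous day)

Time difference = UTC-5 - UTC+9 = -14 hours
New hour = (3 -14) mod 24
= -11 mod 24 = 13
Minutes unchanged → 13:49; -11 < 0 → previous day


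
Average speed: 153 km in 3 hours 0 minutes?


51.0 km/h

Distance: 153 km
Time: 3 hours
Speed = 153 / 3 = 51.0 km/h


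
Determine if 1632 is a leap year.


Rules: divisible by 4 AND (not by 100 OR by 400)
1632 ÷ 4 = 408 exactly → divisible by 4
1632 ÷ 100 = 16 remainder 32 → not divisible by 100
Divisible by 4 but not by 100 → leap year

Yes


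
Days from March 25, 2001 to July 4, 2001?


101 days

From March 25, 2001 to July 4, 2001
Rest of March 2001: 31 - 25 = 6
Full months: April 30, May 31, June 30
Days into July 2001: 4
Total = 6 + 30 + 31 + 30 + 4 = 101 days


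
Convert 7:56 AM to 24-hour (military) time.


07:56

Input: 7:56 AM
AM hour stays: 7


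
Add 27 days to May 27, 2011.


Start: May 27, 2011
Add 27 days
May 27 → June 1: 31 - 27 + 1 = 5 days (27 - 5 = 22 left)
June 1 + 22 = June 23, 2011

June 23, 2011


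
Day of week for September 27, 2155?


Saturday

Zeller's congruence:
q=27, m=9, k=55, j=21
h = (27 + ⌊13×10/5⌋ + 55 + ⌊55/4⌋ + ⌊21/4⌋ - 2×21) mod 7
= (27 + 26 + 55 + 13 + 5 - 42) mod 7
= 84 mod 7 = 0
h=0 → Saturday


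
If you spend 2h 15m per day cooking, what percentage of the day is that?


Time: 135 minutes
Day: 1440 minutes
Percentage = (135/1440) × 100 ≈ 9.4%

9.4%


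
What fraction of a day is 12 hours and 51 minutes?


0.5354 (53.54%)

Total minutes: 12×60 + 51 = 771
Day = 24×60 = 1440 minutes
Fraction = 771/1440 ≈ 0.5354
As a percentage: 771/1440 × 100 ≈ 53.54%


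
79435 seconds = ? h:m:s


Hours: 79435 ÷ 3600 = 22 remainder 235
Minutes: 235 ÷ 60 = 3 remainder 55
Seconds: 55

22h 3m 55s


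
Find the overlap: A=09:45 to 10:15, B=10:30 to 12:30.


Meeting A: 585-615 (in minutes from midnight)
Meeting B: 630-750
Overlap start = max(585, 630) = 630
Overlap end = min(615, 750) = 615
Overlap = max(0, 615 - 630) = 0 min

0 minutes


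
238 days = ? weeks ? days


34 weeks 0 days

Weeks: 238 ÷ 7 = 34 remainder 0


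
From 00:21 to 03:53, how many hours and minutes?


3h 32m

End time in minutes: 3×60 + 53 = 233
Start time in minutes: 0×60 + 21 = 21
Difference = 233 - 21 = 212 minutes
= 3 hours 32 minutes


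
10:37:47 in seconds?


38267 seconds

Hours: 10 × 3600 = 36000
Minutes: 37 × 60 = 2220
Seconds: 47
Total = 36000 + 2220 + 47 = 38267


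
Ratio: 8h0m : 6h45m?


Duration 1: 480 minutes
Duration 2: 405 minutes
Ratio = 480:405
GCD = 15
Simplified = 32:27
As a decimal: 32/27 ≈ 1.19

32:27 (1.19)


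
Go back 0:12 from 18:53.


18:41

Start: 1133 minutes from midnight
Subtract: 12 minutes
Remaining: 1133 - 12 = 1121
Hours: 18, Minutes: 41


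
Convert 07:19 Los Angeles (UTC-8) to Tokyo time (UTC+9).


Time difference = UTC+9 - UTC-8 = +17 hours
New hour = (7 + 17) mod 24
= 24 mod 24 = 0
Minutes unchanged → 00:19; 24 ≥ 24 → next day

00:19 (next day)


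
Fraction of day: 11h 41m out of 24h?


0.4868 (48.68%)

Total minutes: 11×60 + 41 = 701
Day = 24×60 = 1440 minutes
Fraction = 701/1440 ≈ 0.4868
As a percentage: 701/1440 × 100 ≈ 48.68%


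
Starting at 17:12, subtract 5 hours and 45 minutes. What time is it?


11:27

Start: 1032 minutes from midnight
Subtract: 345 minutes
Remaining: 1032 - 345 = 687
Hours: 11, Minutes: 27


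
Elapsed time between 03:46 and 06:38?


End time in minutes: 6×60 + 38 = 398
Start time in minutes: 3×60 + 46 = 226
Difference = 398 - 226 = 172 minutes
= 2 hours 52 minutes

2h 52m


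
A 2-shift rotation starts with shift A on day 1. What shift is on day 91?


Shifts: A, B
Start: A (index 0)
Day 91: (0 + 91 - 1) mod 2
= 90 mod 2
= 0
Index 0 → shift A

Shift A


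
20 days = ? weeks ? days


Weeks: 20 ÷ 7 = 2 remainder 6

2 weeks 6 days


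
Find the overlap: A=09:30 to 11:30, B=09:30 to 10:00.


Meeting A: 570-690 (in minutes from midnight)
Meeting B: 570-600
Overlap start = max(570, 570) = 570
Overlap end = min(690, 600) = 600
Overlap = max(0, 600 - 570) = 30 min

30 minutes


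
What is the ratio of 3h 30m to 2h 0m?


7:4 (1.75)

Duration 1: 210 minutes
Duration 2: 120 minutes
Ratio = 210:120
GCD = 30
Simplified = 7:4
As a decimal: 7/4 = 1.75


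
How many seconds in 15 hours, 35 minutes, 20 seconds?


Hours: 15 × 3600 = 54000
Minutes: 35 × 60 = 2100
Seconds: 20
Total = 54000 + 2100 + 20 = 56120

56120 seconds


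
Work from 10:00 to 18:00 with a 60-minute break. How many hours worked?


Total time = (18×60+0) - (10×60+0)
= 1080 - 600 = 480 min
Minus break: 480 - 60 = 420 min
= 7h 0m

7h 0m (420 minutes)


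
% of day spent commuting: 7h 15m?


30.2%

Time: 435 minutes
Day: 1440 minutes
Percentage = (435/1440) × 100 ≈ 30.2%


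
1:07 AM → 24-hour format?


Input: 1:07 AM
AM hour stays: 1

01:07


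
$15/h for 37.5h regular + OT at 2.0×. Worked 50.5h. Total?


Regular: 37.5h × $15 = $562.50
Overtime: 50.5 - 37.5 = 13.0h
OT pay: 13.0h × $15 × 2.0 = $390.00
Total = $562.50 + $390.00 = $952.50

$952.50


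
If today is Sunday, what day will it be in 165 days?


Start: Sunday (index 6)
(6 + 165) mod 7
= 171 mod 7
= 3
Index 3 → Thursday

Thursday


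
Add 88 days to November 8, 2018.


Start: November 8, 2018
Add 88 days
November 8 → December 1: 30 - 8 + 1 = 23 days (88 - 23 = 65 left)
December 1 → January 1: 31 - 1 + 1 = 31 days (65 - 31 = 34 left)
January 1 → February 1: 31 - 1 + 1 = 31 days (34 - 31 = 3 left)
February 1 + 3 = February 4, 2019

February 4, 2019


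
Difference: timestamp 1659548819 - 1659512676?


36143 seconds (10.0 hours / 0.42 days)

Difference = 1659548819 - 1659512676 = 36143 seconds
In hours: 36143 / 3600 ≈ 10.0
In days: 36143 / 86400 ≈ 0.42


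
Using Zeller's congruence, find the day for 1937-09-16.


Zeller's congruence:
q=16, m=9, k=37, j=19
h = (16 + ⌊13×10/5⌋ + 37 + ⌊37/4⌋ + ⌊19/4⌋ - 2×19) mod 7
= (16 + 26 + 37 + 9 + 4 - 38) mod 7
= 54 mod 7 = 5
h=5 → Thursday

Thursday


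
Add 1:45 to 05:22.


Start: 322 minutes from midnight
Add: 105 minutes
Total: 427 minutes
Hours: 427 ÷ 60 = 7 remainder 7

07:07


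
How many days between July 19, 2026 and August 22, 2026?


34 days

From July 19, 2026 to August 22, 2026
Rest of July 2026: 31 - 19 = 12
Days into August 2026: 22
Total = 12 + 22 = 34 days


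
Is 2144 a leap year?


Yes

Rules: divisible by 4 AND (not by 100 OR by 400)
2144 ÷ 4 = 536 exactly → divisible by 4
2144 ÷ 100 = 21 remainder 44 → not divisible by 100
Divisible by 4 but not by 100 → leap year


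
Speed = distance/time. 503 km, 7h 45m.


64.9 km/h

Distance: 503 km
Time: 7h 45m = 465 min = 465/60 = 31/4 hours
Speed = 503 ÷ (31/4) = 503 × 4 / 31 = 2012/31 ≈ 64.9 km/h


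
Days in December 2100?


Month: December (month 12)
December has 31 days

31 days


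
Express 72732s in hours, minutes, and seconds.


20h 12m 12s

Hours: 72732 ÷ 3600 = 20 remainder 732
Minutes: 732 ÷ 60 = 12 remainder 12
Seconds: 12


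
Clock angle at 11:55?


Hour hand = 11×30 + 55×0.5 = 357.5°
Minute hand = 55×6 = 330°
Difference = |357.5 - 330| = 27.5°

27.5°


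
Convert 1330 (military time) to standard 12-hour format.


Hour: 13
13 - 12 = 1 → PM

1:30 PM


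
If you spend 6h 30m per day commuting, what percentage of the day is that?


Time: 390 minutes
Day: 1440 minutes
Percentage = (390/1440) × 100 ≈ 27.1%

27.1%


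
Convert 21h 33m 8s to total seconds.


77588 seconds

Hours: 21 × 3600 = 75600
Minutes: 33 × 60 = 1980
Seconds: 8
Total = 75600 + 1980 + 8 = 77588


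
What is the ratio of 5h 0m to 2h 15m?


20:9 (2.22)

Duration 1: 300 minutes
Duration 2: 135 minutes
Ratio = 300:135
GCD = 15
Simplified = 20:9
As a decimal: 20/9 ≈ 2.22


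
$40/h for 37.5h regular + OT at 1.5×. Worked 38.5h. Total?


Regular: 37.5h × $40 = $1500.00
Overtime: 38.5 - 37.5 = 1.0h
OT pay: 1.0h × $40 × 1.5 = $60.00
Total = $1500.00 + $60.00 = $1560.00

$1560.00


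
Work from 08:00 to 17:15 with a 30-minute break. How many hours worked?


Total time = (17×60+15) - (8×60+0)
= 1035 - 480 = 555 min
Minus break: 555 - 30 = 525 min
= 8h 45m

8h 45m (525 minutes)


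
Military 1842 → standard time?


6:42 PM

Hour: 18
18 - 12 = 6 → PM


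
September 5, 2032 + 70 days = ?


Start: September 5, 2032
Add 70 days
September 5 → October 1: 30 - 5 + 1 = 26 days (70 - 26 = 44 left)
October 1 → November 1: 31 - 1 + 1 = 31 days (44 - 31 = 13 left)
November 1 + 13 = November 14, 2032

November 14, 2032


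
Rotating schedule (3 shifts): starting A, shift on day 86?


Shift B

Shifts: A, B, C
Start: A (index 0)
Day 86: (0 + 86 - 1) mod 3
= 85 mod 3
= 1
Index 1 → shift B


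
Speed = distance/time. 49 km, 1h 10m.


Distance: 49 km
Time: 1h 10m = 70 min = 70/60 = 7/6 hours
Speed = 49 ÷ (7/6) = 49 × 6 / 7 = 294/7 = 42.0 km/h

42.0 km/h


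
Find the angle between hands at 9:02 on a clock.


101.0°

Hour hand = 9×30 + 2×0.5 = 271.0°
Minute hand = 2×6 = 12°
Difference = |271.0 - 12| = 259.0°
Since > 180°: 360 - 259.0 = 101.0°


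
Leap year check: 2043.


No

Rules: divisible by 4 AND (not by 100 OR by 400)
2043 ÷ 4 = 510 remainder 3 → not divisible by 4
Not divisible by 4 → not a leap year


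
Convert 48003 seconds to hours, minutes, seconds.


13h 20m 3s

Hours: 48003 ÷ 3600 = 13 remainder 1203
Minutes: 1203 ÷ 60 = 20 remainder 3
Seconds: 3


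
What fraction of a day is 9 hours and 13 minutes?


0.3840 (38.40%)

Total minutes: 9×60 + 13 = 553
Day = 24×60 = 1440 minutes
Fraction = 553/1440 ≈ 0.3840
As a percentage: 553/1440 × 100 ≈ 38.40%


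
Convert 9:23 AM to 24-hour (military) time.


Input: 9:23 AM
AM hour stays: 9

09:23


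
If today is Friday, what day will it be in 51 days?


Sunday

Start: Friday (index 4)
(4 + 51) mod 7
= 55 mod 7
= 6
Index 6 → Sunday


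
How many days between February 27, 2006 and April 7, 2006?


From February 27, 2006 to April 7, 2006
Rest of February 2006: 28 - 27 = 1
Full months: March 31
Days into April 2006: 7
Total = 1 + 31 + 7 = 39 days

39 days


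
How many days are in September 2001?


Month: September (month 9)
September has 30 days

30 days


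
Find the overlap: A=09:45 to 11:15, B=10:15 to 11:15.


Meeting A: 585-675 (in minutes from midnight)
Meeting B: 615-675
Overlap start = max(585, 615) = 615
Overlap end = min(675, 675) = 675
Overlap = max(0, 675 - 615) = 60 min

60 minutes


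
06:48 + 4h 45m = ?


Start: 408 minutes from midnight
Add: 285 minutes
Total: 693 minutes
Hours: 693 ÷ 60 = 11 remainder 33

11:33


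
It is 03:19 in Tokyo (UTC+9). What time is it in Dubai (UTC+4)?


22:19 (previous day)

Time difference = UTC+4 - UTC+9 = -5 hours
New hour = (3 -5) mod 24
= -2 mod 24 = 22
Minutes unchanged → 22:19; -2 < 0 → previous day


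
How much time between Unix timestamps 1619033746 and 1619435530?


401784 seconds (111.6 hours / 4.65 days)

Difference = 1619435530 - 1619033746 = 401784 seconds
In hours: 401784 / 3600 ≈ 111.6
In days: 401784 / 86400 ≈ 4.65


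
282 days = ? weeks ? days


40 weeks 2 days

Weeks: 282 ÷ 7 = 40 remainder 2


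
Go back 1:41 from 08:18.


Start: 498 minutes from midnight
Subtract: 101 minutes
Remaining: 498 - 101 = 397
Hours: 6, Minutes: 37

06:37


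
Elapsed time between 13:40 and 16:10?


End time in minutes: 16×60 + 10 = 970
Start time in minutes: 13×60 + 40 = 820
Difference = 970 - 820 = 150 minutes
= 2 hours 30 minutes

2h 30m


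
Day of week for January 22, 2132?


Tuesday

Zeller's congruence:
q=22, m=13, k=31, j=21
h = (22 + ⌊13×14/5⌋ + 31 + ⌊31/4⌋ + ⌊21/4⌋ - 2×21) mod 7
= (22 + 36 + 31 + 7 + 5 - 42) mod 7
= 59 mod 7 = 3
h=3 → Tuesday


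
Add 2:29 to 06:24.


Start: 384 minutes from midnight
Add: 149 minutes
Total: 533 minutes
Hours: 533 ÷ 60 = 8 remainder 53

08:53


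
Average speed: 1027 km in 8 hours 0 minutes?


Distance: 1027 km
Time: 8 hours
Speed = 1027 / 8 ≈ 128.4 km/h

128.4 km/h


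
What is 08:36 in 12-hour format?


8:36 AM

Hour: 8
8 < 12 → AM


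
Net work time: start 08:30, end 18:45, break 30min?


9h 45m (585 minutes)

Total time = (18×60+45) - (8×60+30)
= 1125 - 510 = 615 min
Minus break: 615 - 30 = 585 min
= 9h 45m


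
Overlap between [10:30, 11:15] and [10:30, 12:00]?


Meeting A: 630-675 (in minutes from midnight)
Meeting B: 630-720
Overlap start = max(630, 630) = 630
Overlap end = min(675, 720) = 675
Overlap = max(0, 675 - 630) = 45 min

45 minutes


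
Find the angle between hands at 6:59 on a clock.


144.5°

Hour hand = 6×30 + 59×0.5 = 209.5°
Minute hand = 59×6 = 354°
Difference = |209.5 - 354| = 144.5°


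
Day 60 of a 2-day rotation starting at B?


Shift A

Shifts: A, B
Start: B (index 1)
Day 60: (1 + 60 - 1) mod 2
= 60 mod 2
= 0
Index 0 → shift A


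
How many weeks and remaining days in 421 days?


Weeks: 421 ÷ 7 = 60 remainder 1

60 weeks 1 days


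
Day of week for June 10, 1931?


Wednesday

Zeller's congruence:
q=10, m=6, k=31, j=19
h = (10 + ⌊13×7/5⌋ + 31 + ⌊31/4⌋ + ⌊19/4⌋ - 2×19) mod 7
= (10 + 18 + 31 + 7 + 4 - 38) mod 7
= 32 mod 7 = 4
h=4 → Wednesday


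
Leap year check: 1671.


Rules: divisible by 4 AND (not by 100 OR by 400)
1671 ÷ 4 = 417 remainder 3 → not divisible by 4
Not divisible by 4 → not a leap year

No


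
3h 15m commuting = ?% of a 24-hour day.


13.5%

Time: 195 minutes
Day: 1440 minutes
Percentage = (195/1440) × 100 ≈ 13.5%


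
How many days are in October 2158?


31 days

Month: October (month 10)
October has 31 days
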